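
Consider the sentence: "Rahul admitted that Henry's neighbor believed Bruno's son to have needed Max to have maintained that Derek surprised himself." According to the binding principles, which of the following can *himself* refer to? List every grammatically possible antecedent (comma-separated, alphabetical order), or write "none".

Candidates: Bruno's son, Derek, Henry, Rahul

*himself* is a reflexive; Principle A requires it to be bound within its binding domain — the clause headed by 'surprised'.
— Bruno's son: subject of the clause headed by 'needed'; c-commands the reflexive but lies outside its binding domain — cannot bind it (Principle A).
— Derek: subject of the clause headed by 'surprised'; c-commands the reflexive within its binding domain — allowed (Principle A).
— Henry: possessor inside the subject DP of the clause headed by 'believed'; does not c-command the reflexive — cannot bind it (Principle A).
— Rahul: subject of the matrix clause; c-commands the reflexive but lies outside its binding domain — cannot bind it (Principle A).

Derek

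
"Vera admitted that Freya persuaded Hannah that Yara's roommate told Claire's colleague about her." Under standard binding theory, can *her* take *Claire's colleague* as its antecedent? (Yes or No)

No

*her* is a pronoun; Principle B requires it to be free in its binding domain — the clause headed by 'told'.
— Claire's colleague: object of the clause headed by 'told'; c-commands the pronoun within its binding domain — blocked (Principle B).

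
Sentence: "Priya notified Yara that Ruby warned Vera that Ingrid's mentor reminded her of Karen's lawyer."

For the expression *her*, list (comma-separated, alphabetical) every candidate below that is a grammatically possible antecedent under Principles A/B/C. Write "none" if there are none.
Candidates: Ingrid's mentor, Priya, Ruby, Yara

Priya, Ruby, Yara

*her* is a pronoun; Principle B requires it to be free in its binding domain — the clause headed by 'reminded'.
— Ingrid's mentor: subject of the clause headed by 'reminded'; c-commands the pronoun within its binding domain — blocked (Principle B).
— Priya: subject of the matrix clause; c-commands the pronoun but lies outside its binding domain — allowed.
— Ruby: subject of the clause headed by 'warned'; c-commands the pronoun but lies outside its binding domain — allowed.
— Yara: object of the matrix clause; c-commands the pronoun but lies outside its binding domain — allowed.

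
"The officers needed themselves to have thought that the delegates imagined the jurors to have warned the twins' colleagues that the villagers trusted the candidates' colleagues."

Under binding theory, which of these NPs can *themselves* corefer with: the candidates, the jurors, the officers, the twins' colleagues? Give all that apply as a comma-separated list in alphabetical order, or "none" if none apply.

*themselves* is a reflexive; Principle A requires it to be bound within its binding domain — the matrix clause.
— the candidates: possessor inside the object DP of the clause headed by 'trusted'; does not c-command the reflexive — cannot bind it (Principle A).
— the jurors: subject of the clause headed by 'warned'; does not c-command the reflexive — cannot bind it (Principle A).
— the officers: subject of the matrix clause; c-commands the reflexive within its binding domain — allowed (Principle A).
— the twins' colleagues: object of the clause headed by 'warned'; does not c-command the reflexive — cannot bind it (Principle A).

the officers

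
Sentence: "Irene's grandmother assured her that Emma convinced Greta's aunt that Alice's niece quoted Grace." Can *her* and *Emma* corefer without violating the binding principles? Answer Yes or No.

No

*Emma* is an R-expression; Principle C requires it to be free (not bound by any c-commanding expression).
— her: object of the matrix clause; the pronoun c-commands the R-expression — coreference blocked (Principle C).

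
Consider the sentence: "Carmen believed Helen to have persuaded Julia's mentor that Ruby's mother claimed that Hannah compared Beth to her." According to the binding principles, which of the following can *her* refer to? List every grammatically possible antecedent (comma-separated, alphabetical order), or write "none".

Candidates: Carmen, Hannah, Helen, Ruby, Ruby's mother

*her* is a pronoun; Principle B requires it to be free in its binding domain — the clause headed by 'compared'.
— Carmen: subject of the matrix clause; c-commands the pronoun but lies outside its binding domain — allowed.
— Hannah: subject of the clause headed by 'compared'; c-commands the pronoun within its binding domain — blocked (Principle B).
— Helen: subject of the clause headed by 'persuaded'; c-commands the pronoun but lies outside its binding domain — allowed.
— Ruby: possessor inside the subject DP of the clause headed by 'claimed'; does not c-command the pronoun — Principle B does not apply; allowed.
— Ruby's mother: subject of the clause headed by 'claimed'; c-commands the pronoun but lies outside its binding domain — allowed.

Carmen, Helen, Ruby, Ruby's mother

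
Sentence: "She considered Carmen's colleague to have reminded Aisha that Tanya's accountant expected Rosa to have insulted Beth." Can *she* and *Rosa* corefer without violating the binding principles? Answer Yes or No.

No

*Rosa* is an R-expression; Principle C requires it to be free (not bound by any c-commanding expression).
— she: subject of the matrix clause; the pronoun c-commands the R-expression — coreference blocked (Principle C).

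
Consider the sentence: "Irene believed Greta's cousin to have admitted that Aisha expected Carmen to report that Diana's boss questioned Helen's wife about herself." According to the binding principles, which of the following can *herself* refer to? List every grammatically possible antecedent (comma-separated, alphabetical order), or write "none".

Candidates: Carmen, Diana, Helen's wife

Helen's wife

*herself* is a reflexive; Principle A requires it to be bound within its binding domain — the clause headed by 'questioned'.
— Carmen: subject of the clause headed by 'report'; c-commands the reflexive but lies outside its binding domain — cannot bind it (Principle A).
— Diana: possessor inside the subject DP of the clause headed by 'questioned'; does not c-command the reflexive — cannot bind it (Principle A).
— Helen's wife: object of the clause headed by 'questioned'; c-commands the reflexive within its binding domain — allowed (Principle A).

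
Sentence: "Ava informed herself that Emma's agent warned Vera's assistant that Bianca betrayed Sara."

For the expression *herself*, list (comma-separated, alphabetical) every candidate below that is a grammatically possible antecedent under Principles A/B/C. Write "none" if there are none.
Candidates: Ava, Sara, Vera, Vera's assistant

*herself* is a reflexive; Principle A requires it to be bound within its binding domain — the matrix clause.
— Ava: subject of the matrix clause; c-commands the reflexive within its binding domain — allowed (Principle A).
— Sara: object of the clause headed by 'betrayed'; does not c-command the reflexive — cannot bind it (Principle A).
— Vera: possessor inside the object DP of the clause headed by 'warned'; does not c-command the reflexive — cannot bind it (Principle A).
— Vera's assistant: object of the clause headed by 'warned'; does not c-command the reflexive — cannot bind it (Principle A).

Ava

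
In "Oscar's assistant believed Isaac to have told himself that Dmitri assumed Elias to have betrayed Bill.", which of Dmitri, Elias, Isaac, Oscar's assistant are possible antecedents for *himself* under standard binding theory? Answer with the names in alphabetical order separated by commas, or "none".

*himself* is a reflexive; Principle A requires it to be bound within its binding domain — the clause headed by 'told'.
— Dmitri: subject of the clause headed by 'assumed'; does not c-command the reflexive — cannot bind it (Principle A).
— Elias: subject of the clause headed by 'betrayed'; does not c-command the reflexive — cannot bind it (Principle A).
— Isaac: subject of the clause headed by 'told'; c-commands the reflexive within its binding domain — allowed (Principle A).
— Oscar's assistant: subject of the matrix clause; c-commands the reflexive but lies outside its binding domain — cannot bind it (Principle A).

Isaac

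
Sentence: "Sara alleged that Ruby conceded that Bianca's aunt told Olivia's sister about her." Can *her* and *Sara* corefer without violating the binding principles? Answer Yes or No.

Yes

*Sara* is an R-expression; Principle C requires it to be free (not bound by any c-commanding expression).
— her: second object of the clause headed by 'told'; the pronoun does not c-command the R-expression — coreference allowed.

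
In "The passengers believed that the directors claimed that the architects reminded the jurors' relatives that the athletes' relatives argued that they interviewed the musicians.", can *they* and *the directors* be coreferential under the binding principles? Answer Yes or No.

*the directors* is an R-expression; Principle C requires it to be free (not bound by any c-commanding expression).
— they: subject of the clause headed by 'interviewed'; the pronoun does not c-command the R-expression — coreference allowed.

Yes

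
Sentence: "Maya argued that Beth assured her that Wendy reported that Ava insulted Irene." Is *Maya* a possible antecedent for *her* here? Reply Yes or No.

*her* is a pronoun; Principle B requires it to be free in its binding domain — the clause headed by 'assured'.
— Maya: subject of the matrix clause; c-commands the pronoun but lies outside its binding domain — allowed.

Yes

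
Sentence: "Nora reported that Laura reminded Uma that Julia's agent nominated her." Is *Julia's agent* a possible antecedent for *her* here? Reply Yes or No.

*her* is a pronoun; Principle B requires it to be free in its binding domain — the clause headed by 'nominated'.
— Julia's agent: subject of the clause headed by 'nominated'; c-commands the pronoun within its binding domain — blocked (Principle B).

No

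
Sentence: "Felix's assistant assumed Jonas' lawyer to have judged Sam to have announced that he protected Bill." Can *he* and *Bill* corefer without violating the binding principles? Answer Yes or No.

*Bill* is an R-expression; Principle C requires it to be free (not bound by any c-commanding expression).
— he: subject of the clause headed by 'protected'; the pronoun c-commands the R-expression — coreference blocked (Principle C).

No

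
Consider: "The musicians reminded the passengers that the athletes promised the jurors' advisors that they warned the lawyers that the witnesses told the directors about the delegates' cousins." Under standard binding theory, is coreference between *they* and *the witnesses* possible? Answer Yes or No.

No

*the witnesses* is an R-expression; Principle C requires it to be free (not bound by any c-commanding expression).
— they: subject of the clause headed by 'warned'; the pronoun c-commands the R-expression — coreference blocked (Principle C).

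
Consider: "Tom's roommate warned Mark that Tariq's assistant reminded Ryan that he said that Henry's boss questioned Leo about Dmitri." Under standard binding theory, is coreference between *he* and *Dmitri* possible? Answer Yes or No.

No

*Dmitri* is an R-expression; Principle C requires it to be free (not bound by any c-commanding expression).
— he: subject of the clause headed by 'said'; the pronoun c-commands the R-expression — coreference blocked (Principle C).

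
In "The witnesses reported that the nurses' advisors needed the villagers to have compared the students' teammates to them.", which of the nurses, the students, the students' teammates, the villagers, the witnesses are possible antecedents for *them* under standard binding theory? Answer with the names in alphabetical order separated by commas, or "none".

the nurses, the students, the witnesses

*them* is a pronoun; Principle B requires it to be free in its binding domain — the clause headed by 'compared'.
— the nurses: possessor inside the subject DP of the clause headed by 'needed'; does not c-command the pronoun — Principle B does not apply; allowed.
— the students: possessor inside the object DP of the clause headed by 'compared'; does not c-command the pronoun — Principle B does not apply; allowed.
— the students' teammates: object of the clause headed by 'compared'; c-commands the pronoun within its binding domain — blocked (Principle B).
— the villagers: subject of the clause headed by 'compared'; c-commands the pronoun within its binding domain — blocked (Principle B).
— the witnesses: subject of the matrix clause; c-commands the pronoun but lies outside its binding domain — allowed.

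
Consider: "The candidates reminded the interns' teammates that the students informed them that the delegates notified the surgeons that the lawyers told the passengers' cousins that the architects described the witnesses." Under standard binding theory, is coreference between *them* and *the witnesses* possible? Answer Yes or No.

*the witnesses* is an R-expression; Principle C requires it to be free (not bound by any c-commanding expression).
— them: object of the clause headed by 'informed'; the pronoun c-commands the R-expression — coreference blocked (Principle C).

No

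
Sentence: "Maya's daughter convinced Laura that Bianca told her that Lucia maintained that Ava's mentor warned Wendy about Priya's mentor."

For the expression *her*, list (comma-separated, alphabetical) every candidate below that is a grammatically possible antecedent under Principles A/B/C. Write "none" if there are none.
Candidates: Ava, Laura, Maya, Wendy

Laura, Maya

*her* is a pronoun; Principle B requires it to be free in its binding domain — the clause headed by 'told'.
— Ava: possessor inside the subject DP of the clause headed by 'warned'; is c-commanded by the pronoun; coreference would bind this R-expression — blocked (Principle C).
— Laura: object of the matrix clause; c-commands the pronoun but lies outside its binding domain — allowed.
— Maya: possessor inside the subject DP of the matrix clause; does not c-command the pronoun — Principle B does not apply; allowed.
— Wendy: object of the clause headed by 'warned'; is c-commanded by the pronoun; coreference would bind this R-expression — blocked (Principle C).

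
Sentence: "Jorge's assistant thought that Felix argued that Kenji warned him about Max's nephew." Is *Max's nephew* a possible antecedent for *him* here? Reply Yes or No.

*him* is a pronoun; Principle B requires it to be free in its binding domain — the clause headed by 'warned'.
— Max's nephew: second object of the clause headed by 'warned'; is c-commanded by the pronoun; coreference would bind this R-expression — blocked (Principle C).

No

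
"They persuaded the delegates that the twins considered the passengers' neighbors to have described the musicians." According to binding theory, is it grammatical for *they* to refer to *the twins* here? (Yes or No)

*the twins* is an R-expression; Principle C requires it to be free (not bound by any c-commanding expression).
— they: subject of the matrix clause; the pronoun c-commands the R-expression — coreference blocked (Principle C).

No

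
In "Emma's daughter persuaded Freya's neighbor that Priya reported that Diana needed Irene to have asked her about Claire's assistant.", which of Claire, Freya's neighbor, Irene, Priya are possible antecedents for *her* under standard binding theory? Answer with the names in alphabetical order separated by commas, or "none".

Freya's neighbor, Priya

*her* is a pronoun; Principle B requires it to be free in its binding domain — the clause headed by 'asked'.
— Claire: possessor inside the second object DP of the clause headed by 'asked'; is c-commanded by the pronoun; coreference would bind this R-expression — blocked (Principle C).
— Freya's neighbor: object of the matrix clause; c-commands the pronoun but lies outside its binding domain — allowed.
— Irene: subject of the clause headed by 'asked'; c-commands the pronoun within its binding domain — blocked (Principle B).
— Priya: subject of the clause headed by 'reported'; c-commands the pronoun but lies outside its binding domain — allowed.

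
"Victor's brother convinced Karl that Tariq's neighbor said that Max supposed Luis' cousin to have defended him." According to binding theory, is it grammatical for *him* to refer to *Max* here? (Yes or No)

*Max* is an R-expression; Principle C requires it to be free (not bound by any c-commanding expression).
— him: object of the clause headed by 'defended'; the pronoun does not c-command the R-expression — coreference allowed.

Yes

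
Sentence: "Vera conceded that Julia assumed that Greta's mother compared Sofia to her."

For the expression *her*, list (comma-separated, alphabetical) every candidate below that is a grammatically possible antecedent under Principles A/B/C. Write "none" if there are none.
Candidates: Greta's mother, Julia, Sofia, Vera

*her* is a pronoun; Principle B requires it to be free in its binding domain — the clause headed by 'compared'.
— Greta's mother: subject of the clause headed by 'compared'; c-commands the pronoun within its binding domain — blocked (Principle B).
— Julia: subject of the clause headed by 'assumed'; c-commands the pronoun but lies outside its binding domain — allowed.
— Sofia: object of the clause headed by 'compared'; c-commands the pronoun within its binding domain — blocked (Principle B).
— Vera: subject of the matrix clause; c-commands the pronoun but lies outside its binding domain — allowed.

Julia, Vera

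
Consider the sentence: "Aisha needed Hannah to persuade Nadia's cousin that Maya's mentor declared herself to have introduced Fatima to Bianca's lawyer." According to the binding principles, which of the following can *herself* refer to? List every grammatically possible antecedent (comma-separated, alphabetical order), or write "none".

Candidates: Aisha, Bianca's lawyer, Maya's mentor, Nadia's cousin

Maya's mentor

*herself* is a reflexive; Principle A requires it to be bound within its binding domain — the clause headed by 'declared'.
— Aisha: subject of the matrix clause; c-commands the reflexive but lies outside its binding domain — cannot bind it (Principle A).
— Bianca's lawyer: second object of the clause headed by 'introduced'; does not c-command the reflexive — cannot bind it (Principle A).
— Maya's mentor: subject of the clause headed by 'declared'; c-commands the reflexive within its binding domain — allowed (Principle A).
— Nadia's cousin: object of the clause headed by 'persuade'; c-commands the reflexive but lies outside its binding domain — cannot bind it (Principle A).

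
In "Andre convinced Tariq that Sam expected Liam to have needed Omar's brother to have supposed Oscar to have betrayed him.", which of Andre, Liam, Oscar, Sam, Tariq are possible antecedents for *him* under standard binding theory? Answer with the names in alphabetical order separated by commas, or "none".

*him* is a pronoun; Principle B requires it to be free in its binding domain — the clause headed by 'betrayed'.
— Andre: subject of the matrix clause; c-commands the pronoun but lies outside its binding domain — allowed.
— Liam: subject of the clause headed by 'needed'; c-commands the pronoun but lies outside its binding domain — allowed.
— Oscar: subject of the clause headed by 'betrayed'; c-commands the pronoun within its binding domain — blocked (Principle B).
— Sam: subject of the clause headed by 'expected'; c-commands the pronoun but lies outside its binding domain — allowed.
— Tariq: object of the matrix clause; c-commands the pronoun but lies outside its binding domain — allowed.

Andre, Liam, Sam, Tariq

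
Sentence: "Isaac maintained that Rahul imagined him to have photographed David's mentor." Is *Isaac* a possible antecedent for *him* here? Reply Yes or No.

*him* is a pronoun; Principle B requires it to be free in its binding domain — the clause headed by 'imagined'.
— Isaac: subject of the matrix clause; c-commands the pronoun but lies outside its binding domain — allowed.

Yes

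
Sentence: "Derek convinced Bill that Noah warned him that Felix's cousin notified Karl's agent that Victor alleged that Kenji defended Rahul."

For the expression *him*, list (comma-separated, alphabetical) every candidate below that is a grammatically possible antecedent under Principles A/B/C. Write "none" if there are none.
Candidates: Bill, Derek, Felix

*him* is a pronoun; Principle B requires it to be free in its binding domain — the clause headed by 'warned'.
— Bill: object of the matrix clause; c-commands the pronoun but lies outside its binding domain — allowed.
— Derek: subject of the matrix clause; c-commands the pronoun but lies outside its binding domain — allowed.
— Felix: possessor inside the subject DP of the clause headed by 'notified'; is c-commanded by the pronoun; coreference would bind this R-expression — blocked (Principle C).

Bill, Derek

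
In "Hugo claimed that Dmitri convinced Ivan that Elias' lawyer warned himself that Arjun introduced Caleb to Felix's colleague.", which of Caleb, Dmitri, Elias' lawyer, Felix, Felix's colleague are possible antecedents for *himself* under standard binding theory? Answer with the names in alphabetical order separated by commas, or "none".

*himself* is a reflexive; Principle A requires it to be bound within its binding domain — the clause headed by 'warned'.
— Caleb: object of the clause headed by 'introduced'; does not c-command the reflexive — cannot bind it (Principle A).
— Dmitri: subject of the clause headed by 'convinced'; c-commands the reflexive but lies outside its binding domain — cannot bind it (Principle A).
— Elias' lawyer: subject of the clause headed by 'warned'; c-commands the reflexive within its binding domain — allowed (Principle A).
— Felix: possessor inside the second object DP of the clause headed by 'introduced'; does not c-command the reflexive — cannot bind it (Principle A).
— Felix's colleague: second object of the clause headed by 'introduced'; does not c-command the reflexive — cannot bind it (Principle A).

Elias' lawyer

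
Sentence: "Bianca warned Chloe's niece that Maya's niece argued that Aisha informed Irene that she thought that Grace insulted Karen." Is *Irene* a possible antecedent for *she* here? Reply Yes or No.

Yes

*she* is a pronoun; Principle B requires it to be free in its binding domain — the clause headed by 'thought'.
— Irene: object of the clause headed by 'informed'; c-commands the pronoun but lies outside its binding domain — allowed.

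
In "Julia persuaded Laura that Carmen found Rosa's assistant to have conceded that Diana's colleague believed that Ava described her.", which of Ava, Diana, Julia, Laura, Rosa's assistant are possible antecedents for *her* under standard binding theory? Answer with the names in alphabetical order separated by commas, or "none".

*her* is a pronoun; Principle B requires it to be free in its binding domain — the clause headed by 'described'.
— Ava: subject of the clause headed by 'described'; c-commands the pronoun within its binding domain — blocked (Principle B).
— Diana: possessor inside the subject DP of the clause headed by 'believed'; does not c-command the pronoun — Principle B does not apply; allowed.
— Julia: subject of the matrix clause; c-commands the pronoun but lies outside its binding domain — allowed.
— Laura: object of the matrix clause; c-commands the pronoun but lies outside its binding domain — allowed.
— Rosa's assistant: subject of the clause headed by 'conceded'; c-commands the pronoun but lies outside its binding domain — allowed.

Diana, Julia, Laura, Rosa's assistant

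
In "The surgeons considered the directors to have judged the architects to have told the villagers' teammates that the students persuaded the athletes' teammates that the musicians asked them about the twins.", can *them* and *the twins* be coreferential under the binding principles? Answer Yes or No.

*the twins* is an R-expression; Principle C requires it to be free (not bound by any c-commanding expression).
— them: object of the clause headed by 'asked'; the pronoun c-commands the R-expression — coreference blocked (Principle C).

No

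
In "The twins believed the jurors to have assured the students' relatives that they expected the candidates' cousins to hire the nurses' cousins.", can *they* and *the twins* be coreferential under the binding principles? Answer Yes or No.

*the twins* is an R-expression; Principle C requires it to be free (not bound by any c-commanding expression).
— they: subject of the clause headed by 'expected'; the pronoun does not c-command the R-expression — coreference allowed.

Yes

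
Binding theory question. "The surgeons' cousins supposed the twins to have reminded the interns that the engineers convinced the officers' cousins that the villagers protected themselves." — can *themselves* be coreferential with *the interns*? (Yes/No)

No

*themselves* is a reflexive; Principle A requires it to be bound within its binding domain — the clause headed by 'protected'.
— the interns: object of the clause headed by 'reminded'; c-commands the reflexive but lies outside its binding domain — cannot bind it (Principle A).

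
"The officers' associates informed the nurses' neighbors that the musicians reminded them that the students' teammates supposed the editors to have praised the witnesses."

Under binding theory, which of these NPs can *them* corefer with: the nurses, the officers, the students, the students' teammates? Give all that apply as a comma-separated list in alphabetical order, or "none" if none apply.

*them* is a pronoun; Principle B requires it to be free in its binding domain — the clause headed by 'reminded'.
— the nurses: possessor inside the object DP of the matrix clause; does not c-command the pronoun — Principle B does not apply; allowed.
— the officers: possessor inside the subject DP of the matrix clause; does not c-command the pronoun — Principle B does not apply; allowed.
— the students: possessor inside the subject DP of the clause headed by 'supposed'; is c-commanded by the pronoun; coreference would bind this R-expression — blocked (Principle C).
— the students' teammates: subject of the clause headed by 'supposed'; is c-commanded by the pronoun; coreference would bind this R-expression — blocked (Principle C).

the nurses, the officers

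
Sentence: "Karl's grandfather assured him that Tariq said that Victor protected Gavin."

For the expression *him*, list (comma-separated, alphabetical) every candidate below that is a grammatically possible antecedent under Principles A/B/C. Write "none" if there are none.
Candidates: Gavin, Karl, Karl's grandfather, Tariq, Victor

*him* is a pronoun; Principle B requires it to be free in its binding domain — the matrix clause.
— Gavin: object of the clause headed by 'protected'; is c-commanded by the pronoun; coreference would bind this R-expression — blocked (Principle C).
— Karl: possessor inside the subject DP of the matrix clause; does not c-command the pronoun — Principle B does not apply; allowed.
— Karl's grandfather: subject of the matrix clause; c-commands the pronoun within its binding domain — blocked (Principle B).
— Tariq: subject of the clause headed by 'said'; is c-commanded by the pronoun; coreference would bind this R-expression — blocked (Principle C).
— Victor: subject of the clause headed by 'protected'; is c-commanded by the pronoun; coreference would bind this R-expression — blocked (Principle C).

Karl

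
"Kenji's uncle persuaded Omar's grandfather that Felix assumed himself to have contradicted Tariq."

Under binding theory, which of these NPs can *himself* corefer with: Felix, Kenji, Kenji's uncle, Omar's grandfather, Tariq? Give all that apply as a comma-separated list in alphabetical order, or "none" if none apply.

Felix

*himself* is a reflexive; Principle A requires it to be bound within its binding domain — the clause headed by 'assumed'.
— Felix: subject of the clause headed by 'assumed'; c-commands the reflexive within its binding domain — allowed (Principle A).
— Kenji: possessor inside the subject DP of the matrix clause; does not c-command the reflexive — cannot bind it (Principle A).
— Kenji's uncle: subject of the matrix clause; c-commands the reflexive but lies outside its binding domain — cannot bind it (Principle A).
— Omar's grandfather: object of the matrix clause; c-commands the reflexive but lies outside its binding domain — cannot bind it (Principle A).
— Tariq: object of the clause headed by 'contradicted'; does not c-command the reflexive — cannot bind it (Principle A).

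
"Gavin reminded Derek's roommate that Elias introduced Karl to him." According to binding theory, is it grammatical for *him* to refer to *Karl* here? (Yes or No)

No

*Karl* is an R-expression; Principle C requires it to be free (not bound by any c-commanding expression).
— him: second object of the clause headed by 'introduced'; the R-expression locally c-commands the pronoun — coreference blocked (Principle B on the pronoun).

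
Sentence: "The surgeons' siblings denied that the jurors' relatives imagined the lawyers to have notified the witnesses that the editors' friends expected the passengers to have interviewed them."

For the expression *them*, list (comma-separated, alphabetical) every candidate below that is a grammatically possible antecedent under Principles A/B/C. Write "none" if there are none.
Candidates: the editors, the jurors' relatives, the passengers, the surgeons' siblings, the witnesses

the editors, the jurors' relatives, the surgeons' siblings, the witnesses

*them* is a pronoun; Principle B requires it to be free in its binding domain — the clause headed by 'interviewed'.
— the editors: possessor inside the subject DP of the clause headed by 'expected'; does not c-command the pronoun — Principle B does not apply; allowed.
— the jurors' relatives: subject of the clause headed by 'imagined'; c-commands the pronoun but lies outside its binding domain — allowed.
— the passengers: subject of the clause headed by 'interviewed'; c-commands the pronoun within its binding domain — blocked (Principle B).
— the surgeons' siblings: subject of the matrix clause; c-commands the pronoun but lies outside its binding domain — allowed.
— the witnesses: object of the clause headed by 'notified'; c-commands the pronoun but lies outside its binding domain — allowed.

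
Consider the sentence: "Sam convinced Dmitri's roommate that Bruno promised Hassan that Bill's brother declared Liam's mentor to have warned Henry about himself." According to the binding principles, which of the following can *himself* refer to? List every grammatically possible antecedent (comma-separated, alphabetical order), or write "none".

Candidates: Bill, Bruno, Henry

Henry

*himself* is a reflexive; Principle A requires it to be bound within its binding domain — the clause headed by 'warned'.
— Bill: possessor inside the subject DP of the clause headed by 'declared'; does not c-command the reflexive — cannot bind it (Principle A).
— Bruno: subject of the clause headed by 'promised'; c-commands the reflexive but lies outside its binding domain — cannot bind it (Principle A).
— Henry: object of the clause headed by 'warned'; c-commands the reflexive within its binding domain — allowed (Principle A).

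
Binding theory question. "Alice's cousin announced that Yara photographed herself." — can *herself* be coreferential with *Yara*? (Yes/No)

*herself* is a reflexive; Principle A requires it to be bound within its binding domain — the clause headed by 'photographed'.
— Yara: subject of the clause headed by 'photographed'; c-commands the reflexive within its binding domain — allowed (Principle A).

Yes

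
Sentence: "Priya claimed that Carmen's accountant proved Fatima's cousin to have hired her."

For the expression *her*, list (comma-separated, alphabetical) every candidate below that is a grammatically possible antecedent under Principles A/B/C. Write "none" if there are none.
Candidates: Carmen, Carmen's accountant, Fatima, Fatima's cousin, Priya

*her* is a pronoun; Principle B requires it to be free in its binding domain — the clause headed by 'hired'.
— Carmen: possessor inside the subject DP of the clause headed by 'proved'; does not c-command the pronoun — Principle B does not apply; allowed.
— Carmen's accountant: subject of the clause headed by 'proved'; c-commands the pronoun but lies outside its binding domain — allowed.
— Fatima: possessor inside the subject DP of the clause headed by 'hired'; does not c-command the pronoun — Principle B does not apply; allowed.
— Fatima's cousin: subject of the clause headed by 'hired'; c-commands the pronoun within its binding domain — blocked (Principle B).
— Priya: subject of the matrix clause; c-commands the pronoun but lies outside its binding domain — allowed.

Carmen, Carmen's accountant, Fatima, Priya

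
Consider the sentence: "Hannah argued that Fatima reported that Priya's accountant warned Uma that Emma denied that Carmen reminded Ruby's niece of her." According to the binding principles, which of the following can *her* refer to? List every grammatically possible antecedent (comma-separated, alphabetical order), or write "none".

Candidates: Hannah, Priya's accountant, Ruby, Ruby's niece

*her* is a pronoun; Principle B requires it to be free in its binding domain — the clause headed by 'reminded'.
— Hannah: subject of the matrix clause; c-commands the pronoun but lies outside its binding domain — allowed.
— Priya's accountant: subject of the clause headed by 'warned'; c-commands the pronoun but lies outside its binding domain — allowed.
— Ruby: possessor inside the object DP of the clause headed by 'reminded'; does not c-command the pronoun — Principle B does not apply; allowed.
— Ruby's niece: object of the clause headed by 'reminded'; c-commands the pronoun within its binding domain — blocked (Principle B).

Hannah, Priya's accountant, Ruby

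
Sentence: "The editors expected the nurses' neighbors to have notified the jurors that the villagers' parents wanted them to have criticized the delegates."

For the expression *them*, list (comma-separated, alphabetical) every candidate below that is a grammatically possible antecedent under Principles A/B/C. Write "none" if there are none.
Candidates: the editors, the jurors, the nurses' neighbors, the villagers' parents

*them* is a pronoun; Principle B requires it to be free in its binding domain — the clause headed by 'wanted'.
— the editors: subject of the matrix clause; c-commands the pronoun but lies outside its binding domain — allowed.
— the jurors: object of the clause headed by 'notified'; c-commands the pronoun but lies outside its binding domain — allowed.
— the nurses' neighbors: subject of the clause headed by 'notified'; c-commands the pronoun but lies outside its binding domain — allowed.
— the villagers' parents: subject of the clause headed by 'wanted'; c-commands the pronoun within its binding domain — blocked (Principle B).

the editors, the jurors, the nurses' neighbors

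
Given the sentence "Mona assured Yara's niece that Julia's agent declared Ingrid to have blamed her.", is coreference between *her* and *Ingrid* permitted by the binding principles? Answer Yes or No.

No

*her* is a pronoun; Principle B requires it to be free in its binding domain — the clause headed by 'blamed'.
— Ingrid: subject of the clause headed by 'blamed'; c-commands the pronoun within its binding domain — blocked (Principle B).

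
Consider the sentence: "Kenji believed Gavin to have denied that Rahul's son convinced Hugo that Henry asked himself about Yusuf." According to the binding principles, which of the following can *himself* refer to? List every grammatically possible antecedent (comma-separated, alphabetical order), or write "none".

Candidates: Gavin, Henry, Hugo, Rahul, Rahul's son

Henry

*himself* is a reflexive; Principle A requires it to be bound within its binding domain — the clause headed by 'asked'.
— Gavin: subject of the clause headed by 'denied'; c-commands the reflexive but lies outside its binding domain — cannot bind it (Principle A).
— Henry: subject of the clause headed by 'asked'; c-commands the reflexive within its binding domain — allowed (Principle A).
— Hugo: object of the clause headed by 'convinced'; c-commands the reflexive but lies outside its binding domain — cannot bind it (Principle A).
— Rahul: possessor inside the subject DP of the clause headed by 'convinced'; does not c-command the reflexive — cannot bind it (Principle A).
— Rahul's son: subject of the clause headed by 'convinced'; c-commands the reflexive but lies outside its binding domain — cannot bind it (Principle A).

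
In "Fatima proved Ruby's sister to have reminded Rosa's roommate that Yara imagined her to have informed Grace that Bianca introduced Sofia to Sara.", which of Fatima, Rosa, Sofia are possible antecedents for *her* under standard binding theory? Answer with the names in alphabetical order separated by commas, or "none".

Fatima, Rosa

*her* is a pronoun; Principle B requires it to be free in its binding domain — the clause headed by 'imagined'.
— Fatima: subject of the matrix clause; c-commands the pronoun but lies outside its binding domain — allowed.
— Rosa: possessor inside the object DP of the clause headed by 'reminded'; does not c-command the pronoun — Principle B does not apply; allowed.
— Sofia: object of the clause headed by 'introduced'; is c-commanded by the pronoun; coreference would bind this R-expression — blocked (Principle C).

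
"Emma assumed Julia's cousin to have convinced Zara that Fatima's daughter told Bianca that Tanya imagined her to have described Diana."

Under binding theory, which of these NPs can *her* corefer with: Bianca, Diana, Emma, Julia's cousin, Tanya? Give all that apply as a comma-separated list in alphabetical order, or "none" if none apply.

*her* is a pronoun; Principle B requires it to be free in its binding domain — the clause headed by 'imagined'.
— Bianca: object of the clause headed by 'told'; c-commands the pronoun but lies outside its binding domain — allowed.
— Diana: object of the clause headed by 'described'; is c-commanded by the pronoun; coreference would bind this R-expression — blocked (Principle C).
— Emma: subject of the matrix clause; c-commands the pronoun but lies outside its binding domain — allowed.
— Julia's cousin: subject of the clause headed by 'convinced'; c-commands the pronoun but lies outside its binding domain — allowed.
— Tanya: subject of the clause headed by 'imagined'; c-commands the pronoun within its binding domain — blocked (Principle B).

Bianca, Emma, Julia's cousin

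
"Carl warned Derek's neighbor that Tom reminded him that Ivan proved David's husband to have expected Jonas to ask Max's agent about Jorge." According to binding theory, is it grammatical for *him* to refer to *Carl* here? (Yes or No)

Yes

*Carl* is an R-expression; Principle C requires it to be free (not bound by any c-commanding expression).
— him: object of the clause headed by 'reminded'; the pronoun does not c-command the R-expression — coreference allowed.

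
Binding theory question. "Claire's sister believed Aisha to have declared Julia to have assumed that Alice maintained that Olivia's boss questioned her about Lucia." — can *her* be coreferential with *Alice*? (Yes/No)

*her* is a pronoun; Principle B requires it to be free in its binding domain — the clause headed by 'questioned'.
— Alice: subject of the clause headed by 'maintained'; c-commands the pronoun but lies outside its binding domain — allowed.

Yes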